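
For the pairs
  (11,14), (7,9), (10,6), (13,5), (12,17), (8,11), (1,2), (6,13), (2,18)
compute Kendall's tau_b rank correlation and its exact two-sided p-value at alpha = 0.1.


Step 1: Enumerate the 36 unordered pairs (i,j) with i<j and classify each by sign(x_j-x_i) * sign(y_j-y_i).
  (1,2):dx=-4,dy=-5->C; (1,3):dx=-1,dy=-8->C; (1,4):dx=+2,dy=-9->D; (1,5):dx=+1,dy=+3->C
  (1,6):dx=-3,dy=-3->C; (1,7):dx=-10,dy=-12->C; (1,8):dx=-5,dy=-1->C; (1,9):dx=-9,dy=+4->D
  (2,3):dx=+3,dy=-3->D; (2,4):dx=+6,dy=-4->D; (2,5):dx=+5,dy=+8->C; (2,6):dx=+1,dy=+2->C
  (2,7):dx=-6,dy=-7->C; (2,8):dx=-1,dy=+4->D; (2,9):dx=-5,dy=+9->D; (3,4):dx=+3,dy=-1->D
  (3,5):dx=+2,dy=+11->C; (3,6):dx=-2,dy=+5->D; (3,7):dx=-9,dy=-4->C; (3,8):dx=-4,dy=+7->D
  (3,9):dx=-8,dy=+12->D; (4,5):dx=-1,dy=+12->D; (4,6):dx=-5,dy=+6->D; (4,7):dx=-12,dy=-3->C
  (4,8):dx=-7,dy=+8->D; (4,9):dx=-11,dy=+13->D; (5,6):dx=-4,dy=-6->C; (5,7):dx=-11,dy=-15->C
  (5,8):dx=-6,dy=-4->C; (5,9):dx=-10,dy=+1->D; (6,7):dx=-7,dy=-9->C; (6,8):dx=-2,dy=+2->D
  (6,9):dx=-6,dy=+7->D; (7,8):dx=+5,dy=+11->C; (7,9):dx=+1,dy=+16->C; (8,9):dx=-4,dy=+5->D
Step 2: C = 18, D = 18, total pairs = 36.
Step 3: tau = (C - D)/(n(n-1)/2) = (18 - 18)/36 = 0.000000.
Step 4: Exact two-sided p-value (enumerate n! = 362880 permutations of y under H0): p = 1.000000.
Step 5: alpha = 0.1. fail to reject H0.

tau_b = 0.0000 (C=18, D=18), p = 1.000000, fail to reject H0.


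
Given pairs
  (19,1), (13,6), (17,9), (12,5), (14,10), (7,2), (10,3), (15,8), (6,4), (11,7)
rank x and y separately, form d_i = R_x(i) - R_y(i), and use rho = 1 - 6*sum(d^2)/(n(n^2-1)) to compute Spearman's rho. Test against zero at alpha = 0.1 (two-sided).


Step 1: Rank x and y separately (midranks; no ties here).
rank(x): 19->10, 13->6, 17->9, 12->5, 14->7, 7->2, 10->3, 15->8, 6->1, 11->4
rank(y): 1->1, 6->6, 9->9, 5->5, 10->10, 2->2, 3->3, 8->8, 4->4, 7->7
Step 2: d_i = R_x(i) - R_y(i); compute d_i^2.
  (10-1)^2=81, (6-6)^2=0, (9-9)^2=0, (5-5)^2=0, (7-10)^2=9, (2-2)^2=0, (3-3)^2=0, (8-8)^2=0, (1-4)^2=9, (4-7)^2=9
sum(d^2) = 108.
Step 3: rho = 1 - 6*108 / (10*(10^2 - 1)) = 1 - 648/990 = 0.345455.
Step 4: Under H0, t = rho * sqrt((n-2)/(1-rho^2)) = 1.0412 ~ t(8).
Step 5: Two-sided p-value from the t-distribution with 8 df = 0.328227.
Step 6: alpha = 0.1. fail to reject H0.

rho = 0.3455, p = 0.328227, fail to reject H0 at alpha = 0.1.


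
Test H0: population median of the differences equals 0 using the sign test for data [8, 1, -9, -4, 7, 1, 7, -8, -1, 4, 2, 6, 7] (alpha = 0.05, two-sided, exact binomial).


Step 1: Discard zero differences. Original n = 13; n_eff = number of nonzero differences = 13.
Nonzero differences (with sign): +8, +1, -9, -4, +7, +1, +7, -8, -1, +4, +2, +6, +7
Step 2: Count signs: positive = 9, negative = 4.
Step 3: Under H0: P(positive) = 0.5, so the number of positives S ~ Bin(13, 0.5).
Step 4: Two-sided exact p-value = sum of Bin(13,0.5) probabilities at or below the observed probability = 0.266846.
Step 5: alpha = 0.05. fail to reject H0.

n_eff = 13, pos = 9, neg = 4, p = 0.266846, fail to reject H0.


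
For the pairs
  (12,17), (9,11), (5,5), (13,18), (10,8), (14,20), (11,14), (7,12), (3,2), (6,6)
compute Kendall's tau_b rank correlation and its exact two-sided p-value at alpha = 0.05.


Step 1: Enumerate the 45 unordered pairs (i,j) with i<j and classify each by sign(x_j-x_i) * sign(y_j-y_i).
  (1,2):dx=-3,dy=-6->C; (1,3):dx=-7,dy=-12->C; (1,4):dx=+1,dy=+1->C; (1,5):dx=-2,dy=-9->C
  (1,6):dx=+2,dy=+3->C; (1,7):dx=-1,dy=-3->C; (1,8):dx=-5,dy=-5->C; (1,9):dx=-9,dy=-15->C
  (1,10):dx=-6,dy=-11->C; (2,3):dx=-4,dy=-6->C; (2,4):dx=+4,dy=+7->C; (2,5):dx=+1,dy=-3->D
  (2,6):dx=+5,dy=+9->C; (2,7):dx=+2,dy=+3->C; (2,8):dx=-2,dy=+1->D; (2,9):dx=-6,dy=-9->C
  (2,10):dx=-3,dy=-5->C; (3,4):dx=+8,dy=+13->C; (3,5):dx=+5,dy=+3->C; (3,6):dx=+9,dy=+15->C
  (3,7):dx=+6,dy=+9->C; (3,8):dx=+2,dy=+7->C; (3,9):dx=-2,dy=-3->C; (3,10):dx=+1,dy=+1->C
  (4,5):dx=-3,dy=-10->C; (4,6):dx=+1,dy=+2->C; (4,7):dx=-2,dy=-4->C; (4,8):dx=-6,dy=-6->C
  (4,9):dx=-10,dy=-16->C; (4,10):dx=-7,dy=-12->C; (5,6):dx=+4,dy=+12->C; (5,7):dx=+1,dy=+6->C
  (5,8):dx=-3,dy=+4->D; (5,9):dx=-7,dy=-6->C; (5,10):dx=-4,dy=-2->C; (6,7):dx=-3,dy=-6->C
  (6,8):dx=-7,dy=-8->C; (6,9):dx=-11,dy=-18->C; (6,10):dx=-8,dy=-14->C; (7,8):dx=-4,dy=-2->C
  (7,9):dx=-8,dy=-12->C; (7,10):dx=-5,dy=-8->C; (8,9):dx=-4,dy=-10->C; (8,10):dx=-1,dy=-6->C
  (9,10):dx=+3,dy=+4->C
Step 2: C = 42, D = 3, total pairs = 45.
Step 3: tau = (C - D)/(n(n-1)/2) = (42 - 3)/45 = 0.866667.
Step 4: Exact two-sided p-value (enumerate n! = 3628800 permutations of y under H0): p = 0.000115.
Step 5: alpha = 0.05. reject H0.

tau_b = 0.8667 (C=42, D=3), p = 0.000115, reject H0.


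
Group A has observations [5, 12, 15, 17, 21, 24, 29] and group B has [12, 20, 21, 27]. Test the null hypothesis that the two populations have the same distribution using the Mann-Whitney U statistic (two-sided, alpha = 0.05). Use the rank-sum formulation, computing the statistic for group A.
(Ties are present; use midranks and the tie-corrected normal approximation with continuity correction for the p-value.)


Step 1: Combine and sort all 11 observations; assign midranks.
sorted (value, group): (5,X), (12,X), (12,Y), (15,X), (17,X), (20,Y), (21,X), (21,Y), (24,X), (27,Y), (29,X)
ranks: 5->1, 12->2.5, 12->2.5, 15->4, 17->5, 20->6, 21->7.5, 21->7.5, 24->9, 27->10, 29->11
Step 2: Rank sum for X: R1 = 1 + 2.5 + 4 + 5 + 7.5 + 9 + 11 = 40.
Step 3: U_X = R1 - n1(n1+1)/2 = 40 - 7*8/2 = 40 - 28 = 12.
       U_Y = n1*n2 - U_X = 28 - 12 = 16.
Step 4: Ties are present, so use the tie-corrected normal approximation (with continuity correction) for the p-value.
Step 5: p-value = 0.775820; compare to alpha = 0.05. fail to reject H0.

U_X = 12, p = 0.775820, fail to reject H0 at alpha = 0.05.


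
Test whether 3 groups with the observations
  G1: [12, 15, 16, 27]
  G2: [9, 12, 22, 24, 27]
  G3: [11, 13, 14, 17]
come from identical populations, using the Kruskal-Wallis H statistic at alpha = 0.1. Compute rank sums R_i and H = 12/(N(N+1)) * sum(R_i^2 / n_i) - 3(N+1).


Step 1: Combine all N = 13 observations and assign midranks.
sorted (value, group, rank): (9,G2,1), (11,G3,2), (12,G1,3.5), (12,G2,3.5), (13,G3,5), (14,G3,6), (15,G1,7), (16,G1,8), (17,G3,9), (22,G2,10), (24,G2,11), (27,G1,12.5), (27,G2,12.5)
Step 2: Sum ranks within each group.
R_1 = 31 (n_1 = 4)
R_2 = 38 (n_2 = 5)
R_3 = 22 (n_3 = 4)
Step 3: H = 12/(N(N+1)) * sum(R_i^2/n_i) - 3(N+1)
     = 12/(13*14) * (31^2/4 + 38^2/5 + 22^2/4) - 3*14
     = 0.065934 * 650.05 - 42
     = 0.860440.
Step 4: Ties present; correction factor C = 1 - 12/(13^3 - 13) = 0.994505. Corrected H = 0.860440 / 0.994505 = 0.865193.
Step 5: Under H0, H ~ chi^2(2); p-value = 0.648822.
Step 6: alpha = 0.1. fail to reject H0.

H = 0.8652, df = 2, p = 0.648822, fail to reject H0.


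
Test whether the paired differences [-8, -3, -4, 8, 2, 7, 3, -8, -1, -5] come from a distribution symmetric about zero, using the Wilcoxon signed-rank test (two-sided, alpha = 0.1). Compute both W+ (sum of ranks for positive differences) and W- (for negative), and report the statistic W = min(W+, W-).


Step 1: Drop any zero differences (none here) and take |d_i|.
|d| = [8, 3, 4, 8, 2, 7, 3, 8, 1, 5]
Step 2: Midrank |d_i| (ties get averaged ranks).
ranks: |8|->9, |3|->3.5, |4|->5, |8|->9, |2|->2, |7|->7, |3|->3.5, |8|->9, |1|->1, |5|->6
Step 3: Attach original signs; sum ranks with positive sign and with negative sign.
W+ = 9 + 2 + 7 + 3.5 = 21.5
W- = 9 + 3.5 + 5 + 9 + 1 + 6 = 33.5
(Check: W+ + W- = 55 should equal n(n+1)/2 = 55.)
Step 4: Test statistic W = min(W+, W-) = 21.5.
Step 5: Ties in |d|, so use the tie-corrected normal approximation.
        E[W] = n(n+1)/4 = 10*11/4 = 27.5.
        Tie groups: |d|=3 (t=2), |d|=8 (t=3); sum(t^3 - t) = 30.
        Var[W] = n(n+1)(2n+1)/24 - sum(t^3-t)/48 = 2310/24 - 30/48 = 95.625.
        z = (W - E[W]) / sqrt(Var[W]) = (21.5 - 27.5) / 9.7788 = -0.6136.
        Two-sided p = 2*Phi(z) = 0.539498.
Step 6: alpha = 0.1. fail to reject H0.

W+ = 21.5, W- = 33.5, W = min = 21.5, p = 0.539498, fail to reject H0.


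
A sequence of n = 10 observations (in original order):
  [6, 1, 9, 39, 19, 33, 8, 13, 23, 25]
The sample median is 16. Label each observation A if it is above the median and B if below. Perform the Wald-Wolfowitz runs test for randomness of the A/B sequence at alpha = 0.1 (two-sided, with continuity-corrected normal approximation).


Step 1: Compute median = 16; label A = above, B = below.
Labels in order: BBBAAABBAA  (n_A = 5, n_B = 5)
Step 2: Count runs R = 4.
Step 3: Under H0 (random ordering), E[R] = 2*n_A*n_B/(n_A+n_B) + 1 = 2*5*5/10 + 1 = 6.0000.
        Var[R] = 2*n_A*n_B*(2*n_A*n_B - n_A - n_B) / ((n_A+n_B)^2 * (n_A+n_B-1)) = 2000/900 = 2.2222.
        SD[R] = 1.4907.
Step 4: Continuity-corrected z = (R + 0.5 - E[R]) / SD[R] = (4 + 0.5 - 6.0000) / 1.4907 = -1.0062.
Step 5: Two-sided p-value via normal approximation = 2*(1 - Phi(|z|)) = 0.314305.
Step 6: alpha = 0.1. fail to reject H0.

R = 4, z = -1.0062, p = 0.314305, fail to reject H0.


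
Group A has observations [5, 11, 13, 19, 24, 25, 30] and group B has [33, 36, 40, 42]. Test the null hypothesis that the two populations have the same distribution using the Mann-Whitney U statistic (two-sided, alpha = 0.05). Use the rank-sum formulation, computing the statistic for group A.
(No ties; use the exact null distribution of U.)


Step 1: Combine and sort all 11 observations; assign midranks.
sorted (value, group): (5,X), (11,X), (13,X), (19,X), (24,X), (25,X), (30,X), (33,Y), (36,Y), (40,Y), (42,Y)
ranks: 5->1, 11->2, 13->3, 19->4, 24->5, 25->6, 30->7, 33->8, 36->9, 40->10, 42->11
Step 2: Rank sum for X: R1 = 1 + 2 + 3 + 4 + 5 + 6 + 7 = 28.
Step 3: U_X = R1 - n1(n1+1)/2 = 28 - 7*8/2 = 28 - 28 = 0.
       U_Y = n1*n2 - U_X = 28 - 0 = 28.
Step 4: No ties, so the exact null distribution of U (based on enumerating the C(11,7) = 330 equally likely rank assignments) gives the two-sided p-value.
Step 5: p-value = 0.006061; compare to alpha = 0.05. reject H0.

U_X = 0, p = 0.006061, reject H0 at alpha = 0.05.


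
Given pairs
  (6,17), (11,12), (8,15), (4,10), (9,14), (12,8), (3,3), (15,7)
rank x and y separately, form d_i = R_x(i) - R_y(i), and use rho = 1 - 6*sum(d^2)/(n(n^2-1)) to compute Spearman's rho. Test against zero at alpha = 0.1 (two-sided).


Step 1: Rank x and y separately (midranks; no ties here).
rank(x): 6->3, 11->6, 8->4, 4->2, 9->5, 12->7, 3->1, 15->8
rank(y): 17->8, 12->5, 15->7, 10->4, 14->6, 8->3, 3->1, 7->2
Step 2: d_i = R_x(i) - R_y(i); compute d_i^2.
  (3-8)^2=25, (6-5)^2=1, (4-7)^2=9, (2-4)^2=4, (5-6)^2=1, (7-3)^2=16, (1-1)^2=0, (8-2)^2=36
sum(d^2) = 92.
Step 3: rho = 1 - 6*92 / (8*(8^2 - 1)) = 1 - 552/504 = -0.095238.
Step 4: Under H0, t = rho * sqrt((n-2)/(1-rho^2)) = -0.2343 ~ t(6).
Step 5: Two-sided p-value from the t-distribution with 6 df = 0.822505.
Step 6: alpha = 0.1. fail to reject H0.

rho = -0.0952, p = 0.822505, fail to reject H0 at alpha = 0.1.


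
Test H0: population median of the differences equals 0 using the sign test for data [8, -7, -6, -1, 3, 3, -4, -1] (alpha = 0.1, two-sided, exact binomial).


Step 1: Discard zero differences. Original n = 8; n_eff = number of nonzero differences = 8.
Nonzero differences (with sign): +8, -7, -6, -1, +3, +3, -4, -1
Step 2: Count signs: positive = 3, negative = 5.
Step 3: Under H0: P(positive) = 0.5, so the number of positives S ~ Bin(8, 0.5).
Step 4: Two-sided exact p-value = sum of Bin(8,0.5) probabilities at or below the observed probability = 0.726562.
Step 5: alpha = 0.1. fail to reject H0.

n_eff = 8, pos = 3, neg = 5, p = 0.726562, fail to reject H0.


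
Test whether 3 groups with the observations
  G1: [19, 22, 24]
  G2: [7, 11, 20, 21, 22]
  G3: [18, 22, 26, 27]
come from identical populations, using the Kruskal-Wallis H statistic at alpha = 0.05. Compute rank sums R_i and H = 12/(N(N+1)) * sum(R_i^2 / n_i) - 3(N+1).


Step 1: Combine all N = 12 observations and assign midranks.
sorted (value, group, rank): (7,G2,1), (11,G2,2), (18,G3,3), (19,G1,4), (20,G2,5), (21,G2,6), (22,G1,8), (22,G2,8), (22,G3,8), (24,G1,10), (26,G3,11), (27,G3,12)
Step 2: Sum ranks within each group.
R_1 = 22 (n_1 = 3)
R_2 = 22 (n_2 = 5)
R_3 = 34 (n_3 = 4)
Step 3: H = 12/(N(N+1)) * sum(R_i^2/n_i) - 3(N+1)
     = 12/(12*13) * (22^2/3 + 22^2/5 + 34^2/4) - 3*13
     = 0.076923 * 547.133 - 39
     = 3.087179.
Step 4: Ties present; correction factor C = 1 - 24/(12^3 - 12) = 0.986014. Corrected H = 3.087179 / 0.986014 = 3.130969.
Step 5: Under H0, H ~ chi^2(2); p-value = 0.208987.
Step 6: alpha = 0.05. fail to reject H0.

H = 3.1310, df = 2, p = 0.208987, fail to reject H0.


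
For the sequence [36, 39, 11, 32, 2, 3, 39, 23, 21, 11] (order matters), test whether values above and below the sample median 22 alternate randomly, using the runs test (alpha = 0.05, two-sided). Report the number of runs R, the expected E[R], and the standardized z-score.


Step 1: Compute median = 22; label A = above, B = below.
Labels in order: AABABBAABB  (n_A = 5, n_B = 5)
Step 2: Count runs R = 6.
Step 3: Under H0 (random ordering), E[R] = 2*n_A*n_B/(n_A+n_B) + 1 = 2*5*5/10 + 1 = 6.0000.
        Var[R] = 2*n_A*n_B*(2*n_A*n_B - n_A - n_B) / ((n_A+n_B)^2 * (n_A+n_B-1)) = 2000/900 = 2.2222.
        SD[R] = 1.4907.
Step 4: R = E[R], so z = 0 with no continuity correction.
Step 5: Two-sided p-value via normal approximation = 2*(1 - Phi(|z|)) = 1.000000.
Step 6: alpha = 0.05. fail to reject H0.

R = 6, z = 0.0000, p = 1.000000, fail to reject H0.


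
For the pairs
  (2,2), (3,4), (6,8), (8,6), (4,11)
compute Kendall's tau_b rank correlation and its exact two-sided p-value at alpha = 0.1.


Step 1: Enumerate the 10 unordered pairs (i,j) with i<j and classify each by sign(x_j-x_i) * sign(y_j-y_i).
  (1,2):dx=+1,dy=+2->C; (1,3):dx=+4,dy=+6->C; (1,4):dx=+6,dy=+4->C; (1,5):dx=+2,dy=+9->C
  (2,3):dx=+3,dy=+4->C; (2,4):dx=+5,dy=+2->C; (2,5):dx=+1,dy=+7->C; (3,4):dx=+2,dy=-2->D
  (3,5):dx=-2,dy=+3->D; (4,5):dx=-4,dy=+5->D
Step 2: C = 7, D = 3, total pairs = 10.
Step 3: tau = (C - D)/(n(n-1)/2) = (7 - 3)/10 = 0.400000.
Step 4: Exact two-sided p-value (enumerate n! = 120 permutations of y under H0): p = 0.483333.
Step 5: alpha = 0.1. fail to reject H0.

tau_b = 0.4000 (C=7, D=3), p = 0.483333, fail to reject H0.


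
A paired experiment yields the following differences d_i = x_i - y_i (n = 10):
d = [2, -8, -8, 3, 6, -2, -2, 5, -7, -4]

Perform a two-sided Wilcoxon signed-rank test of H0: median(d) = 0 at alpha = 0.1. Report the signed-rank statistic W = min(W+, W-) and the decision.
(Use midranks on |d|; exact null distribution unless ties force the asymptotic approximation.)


Step 1: Drop any zero differences (none here) and take |d_i|.
|d| = [2, 8, 8, 3, 6, 2, 2, 5, 7, 4]
Step 2: Midrank |d_i| (ties get averaged ranks).
ranks: |2|->2, |8|->9.5, |8|->9.5, |3|->4, |6|->7, |2|->2, |2|->2, |5|->6, |7|->8, |4|->5
Step 3: Attach original signs; sum ranks with positive sign and with negative sign.
W+ = 2 + 4 + 7 + 6 = 19
W- = 9.5 + 9.5 + 2 + 2 + 8 + 5 = 36
(Check: W+ + W- = 55 should equal n(n+1)/2 = 55.)
Step 4: Test statistic W = min(W+, W-) = 19.
Step 5: Ties in |d|, so use the tie-corrected normal approximation.
        E[W] = n(n+1)/4 = 10*11/4 = 27.5.
        Tie groups: |d|=2 (t=3), |d|=8 (t=2); sum(t^3 - t) = 30.
        Var[W] = n(n+1)(2n+1)/24 - sum(t^3-t)/48 = 2310/24 - 30/48 = 95.625.
        z = (W - E[W]) / sqrt(Var[W]) = (19 - 27.5) / 9.7788 = -0.8692.
        Two-sided p = 2*Phi(z) = 0.384723.
Step 6: alpha = 0.1. fail to reject H0.

W+ = 19, W- = 36, W = min = 19, p = 0.384723, fail to reject H0.


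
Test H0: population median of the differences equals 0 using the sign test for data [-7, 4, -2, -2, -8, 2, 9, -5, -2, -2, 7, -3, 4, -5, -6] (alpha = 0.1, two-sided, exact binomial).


Step 1: Discard zero differences. Original n = 15; n_eff = number of nonzero differences = 15.
Nonzero differences (with sign): -7, +4, -2, -2, -8, +2, +9, -5, -2, -2, +7, -3, +4, -5, -6
Step 2: Count signs: positive = 5, negative = 10.
Step 3: Under H0: P(positive) = 0.5, so the number of positives S ~ Bin(15, 0.5).
Step 4: Two-sided exact p-value = sum of Bin(15,0.5) probabilities at or below the observed probability = 0.301758.
Step 5: alpha = 0.1. fail to reject H0.

n_eff = 15, pos = 5, neg = 10, p = 0.301758, fail to reject H0.


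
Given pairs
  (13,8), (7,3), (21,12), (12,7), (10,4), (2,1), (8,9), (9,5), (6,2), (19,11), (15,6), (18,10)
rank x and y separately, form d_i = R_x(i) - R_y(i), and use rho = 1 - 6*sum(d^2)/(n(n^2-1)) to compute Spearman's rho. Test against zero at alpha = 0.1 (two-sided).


Step 1: Rank x and y separately (midranks; no ties here).
rank(x): 13->8, 7->3, 21->12, 12->7, 10->6, 2->1, 8->4, 9->5, 6->2, 19->11, 15->9, 18->10
rank(y): 8->8, 3->3, 12->12, 7->7, 4->4, 1->1, 9->9, 5->5, 2->2, 11->11, 6->6, 10->10
Step 2: d_i = R_x(i) - R_y(i); compute d_i^2.
  (8-8)^2=0, (3-3)^2=0, (12-12)^2=0, (7-7)^2=0, (6-4)^2=4, (1-1)^2=0, (4-9)^2=25, (5-5)^2=0, (2-2)^2=0, (11-11)^2=0, (9-6)^2=9, (10-10)^2=0
sum(d^2) = 38.
Step 3: rho = 1 - 6*38 / (12*(12^2 - 1)) = 1 - 228/1716 = 0.867133.
Step 4: Under H0, t = rho * sqrt((n-2)/(1-rho^2)) = 5.5054 ~ t(10).
Step 5: Two-sided p-value from the t-distribution with 10 df = 0.000260.
Step 6: alpha = 0.1. reject H0.

rho = 0.8671, p = 0.000260, reject H0 at alpha = 0.1.


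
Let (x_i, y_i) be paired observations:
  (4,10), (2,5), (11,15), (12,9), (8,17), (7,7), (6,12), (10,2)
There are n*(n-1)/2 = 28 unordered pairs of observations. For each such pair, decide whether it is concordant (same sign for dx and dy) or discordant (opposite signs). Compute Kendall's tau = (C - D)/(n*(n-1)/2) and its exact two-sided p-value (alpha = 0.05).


Step 1: Enumerate the 28 unordered pairs (i,j) with i<j and classify each by sign(x_j-x_i) * sign(y_j-y_i).
  (1,2):dx=-2,dy=-5->C; (1,3):dx=+7,dy=+5->C; (1,4):dx=+8,dy=-1->D; (1,5):dx=+4,dy=+7->C
  (1,6):dx=+3,dy=-3->D; (1,7):dx=+2,dy=+2->C; (1,8):dx=+6,dy=-8->D; (2,3):dx=+9,dy=+10->C
  (2,4):dx=+10,dy=+4->C; (2,5):dx=+6,dy=+12->C; (2,6):dx=+5,dy=+2->C; (2,7):dx=+4,dy=+7->C
  (2,8):dx=+8,dy=-3->D; (3,4):dx=+1,dy=-6->D; (3,5):dx=-3,dy=+2->D; (3,6):dx=-4,dy=-8->C
  (3,7):dx=-5,dy=-3->C; (3,8):dx=-1,dy=-13->C; (4,5):dx=-4,dy=+8->D; (4,6):dx=-5,dy=-2->C
  (4,7):dx=-6,dy=+3->D; (4,8):dx=-2,dy=-7->C; (5,6):dx=-1,dy=-10->C; (5,7):dx=-2,dy=-5->C
  (5,8):dx=+2,dy=-15->D; (6,7):dx=-1,dy=+5->D; (6,8):dx=+3,dy=-5->D; (7,8):dx=+4,dy=-10->D
Step 2: C = 16, D = 12, total pairs = 28.
Step 3: tau = (C - D)/(n(n-1)/2) = (16 - 12)/28 = 0.142857.
Step 4: Exact two-sided p-value (enumerate n! = 40320 permutations of y under H0): p = 0.719544.
Step 5: alpha = 0.05. fail to reject H0.

tau_b = 0.1429 (C=16, D=12), p = 0.719544, fail to reject H0.


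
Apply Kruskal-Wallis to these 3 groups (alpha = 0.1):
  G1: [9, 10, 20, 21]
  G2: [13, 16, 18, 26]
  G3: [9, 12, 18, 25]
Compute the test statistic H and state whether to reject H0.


Step 1: Combine all N = 12 observations and assign midranks.
sorted (value, group, rank): (9,G1,1.5), (9,G3,1.5), (10,G1,3), (12,G3,4), (13,G2,5), (16,G2,6), (18,G2,7.5), (18,G3,7.5), (20,G1,9), (21,G1,10), (25,G3,11), (26,G2,12)
Step 2: Sum ranks within each group.
R_1 = 23.5 (n_1 = 4)
R_2 = 30.5 (n_2 = 4)
R_3 = 24 (n_3 = 4)
Step 3: H = 12/(N(N+1)) * sum(R_i^2/n_i) - 3(N+1)
     = 12/(12*13) * (23.5^2/4 + 30.5^2/4 + 24^2/4) - 3*13
     = 0.076923 * 514.625 - 39
     = 0.586538.
Step 4: Ties present; correction factor C = 1 - 12/(12^3 - 12) = 0.993007. Corrected H = 0.586538 / 0.993007 = 0.590669.
Step 5: Under H0, H ~ chi^2(2); p-value = 0.744283.
Step 6: alpha = 0.1. fail to reject H0.

H = 0.5907, df = 2, p = 0.744283, fail to reject H0.


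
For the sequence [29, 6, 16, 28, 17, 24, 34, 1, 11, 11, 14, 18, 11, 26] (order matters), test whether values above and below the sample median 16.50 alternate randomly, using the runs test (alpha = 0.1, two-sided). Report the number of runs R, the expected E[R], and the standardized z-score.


Step 1: Compute median = 16.50; label A = above, B = below.
Labels in order: ABBAAAABBBBABA  (n_A = 7, n_B = 7)
Step 2: Count runs R = 7.
Step 3: Under H0 (random ordering), E[R] = 2*n_A*n_B/(n_A+n_B) + 1 = 2*7*7/14 + 1 = 8.0000.
        Var[R] = 2*n_A*n_B*(2*n_A*n_B - n_A - n_B) / ((n_A+n_B)^2 * (n_A+n_B-1)) = 8232/2548 = 3.2308.
        SD[R] = 1.7974.
Step 4: Continuity-corrected z = (R + 0.5 - E[R]) / SD[R] = (7 + 0.5 - 8.0000) / 1.7974 = -0.2782.
Step 5: Two-sided p-value via normal approximation = 2*(1 - Phi(|z|)) = 0.780879.
Step 6: alpha = 0.1. fail to reject H0.

R = 7, z = -0.2782, p = 0.780879, fail to reject H0.


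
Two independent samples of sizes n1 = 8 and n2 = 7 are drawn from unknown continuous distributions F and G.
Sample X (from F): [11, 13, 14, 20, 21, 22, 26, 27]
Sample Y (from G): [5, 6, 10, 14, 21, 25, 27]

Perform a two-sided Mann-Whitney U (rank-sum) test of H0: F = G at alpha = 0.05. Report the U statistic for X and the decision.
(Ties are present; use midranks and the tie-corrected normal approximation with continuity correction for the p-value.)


Step 1: Combine and sort all 15 observations; assign midranks.
sorted (value, group): (5,Y), (6,Y), (10,Y), (11,X), (13,X), (14,X), (14,Y), (20,X), (21,X), (21,Y), (22,X), (25,Y), (26,X), (27,X), (27,Y)
ranks: 5->1, 6->2, 10->3, 11->4, 13->5, 14->6.5, 14->6.5, 20->8, 21->9.5, 21->9.5, 22->11, 25->12, 26->13, 27->14.5, 27->14.5
Step 2: Rank sum for X: R1 = 4 + 5 + 6.5 + 8 + 9.5 + 11 + 13 + 14.5 = 71.5.
Step 3: U_X = R1 - n1(n1+1)/2 = 71.5 - 8*9/2 = 71.5 - 36 = 35.5.
       U_Y = n1*n2 - U_X = 56 - 35.5 = 20.5.
Step 4: Ties are present, so use the tie-corrected normal approximation (with continuity correction) for the p-value.
Step 5: p-value = 0.416636; compare to alpha = 0.05. fail to reject H0.

U_X = 35.5, p = 0.416636, fail to reject H0 at alpha = 0.05.


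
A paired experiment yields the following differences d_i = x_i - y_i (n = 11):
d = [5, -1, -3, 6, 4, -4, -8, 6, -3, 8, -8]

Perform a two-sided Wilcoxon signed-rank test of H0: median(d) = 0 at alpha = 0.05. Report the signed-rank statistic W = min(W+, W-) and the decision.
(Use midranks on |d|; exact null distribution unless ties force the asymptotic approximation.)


Step 1: Drop any zero differences (none here) and take |d_i|.
|d| = [5, 1, 3, 6, 4, 4, 8, 6, 3, 8, 8]
Step 2: Midrank |d_i| (ties get averaged ranks).
ranks: |5|->6, |1|->1, |3|->2.5, |6|->7.5, |4|->4.5, |4|->4.5, |8|->10, |6|->7.5, |3|->2.5, |8|->10, |8|->10
Step 3: Attach original signs; sum ranks with positive sign and with negative sign.
W+ = 6 + 7.5 + 4.5 + 7.5 + 10 = 35.5
W- = 1 + 2.5 + 4.5 + 10 + 2.5 + 10 = 30.5
(Check: W+ + W- = 66 should equal n(n+1)/2 = 66.)
Step 4: Test statistic W = min(W+, W-) = 30.5.
Step 5: Ties in |d|, so use the tie-corrected normal approximation.
        E[W] = n(n+1)/4 = 11*12/4 = 33.
        Tie groups: |d|=3 (t=2), |d|=4 (t=2), |d|=6 (t=2), |d|=8 (t=3); sum(t^3 - t) = 42.
        Var[W] = n(n+1)(2n+1)/24 - sum(t^3-t)/48 = 3036/24 - 42/48 = 125.625.
        z = (W - E[W]) / sqrt(Var[W]) = (30.5 - 33) / 11.2083 = -0.2230.
        Two-sided p = 2*Phi(z) = 0.823497.
Step 6: alpha = 0.05. fail to reject H0.

W+ = 35.5, W- = 30.5, W = min = 30.5, p = 0.823497, fail to reject H0.


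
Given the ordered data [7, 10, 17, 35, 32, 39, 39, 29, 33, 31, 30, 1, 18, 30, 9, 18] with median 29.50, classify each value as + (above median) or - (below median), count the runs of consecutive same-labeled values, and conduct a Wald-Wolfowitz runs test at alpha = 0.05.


Step 1: Compute median = 29.50; label A = above, B = below.
Labels in order: BBBAAAABAAABBABB  (n_A = 8, n_B = 8)
Step 2: Count runs R = 7.
Step 3: Under H0 (random ordering), E[R] = 2*n_A*n_B/(n_A+n_B) + 1 = 2*8*8/16 + 1 = 9.0000.
        Var[R] = 2*n_A*n_B*(2*n_A*n_B - n_A - n_B) / ((n_A+n_B)^2 * (n_A+n_B-1)) = 14336/3840 = 3.7333.
        SD[R] = 1.9322.
Step 4: Continuity-corrected z = (R + 0.5 - E[R]) / SD[R] = (7 + 0.5 - 9.0000) / 1.9322 = -0.7763.
Step 5: Two-sided p-value via normal approximation = 2*(1 - Phi(|z|)) = 0.437558.
Step 6: alpha = 0.05. fail to reject H0.

R = 7, z = -0.7763, p = 0.437558, fail to reject H0.


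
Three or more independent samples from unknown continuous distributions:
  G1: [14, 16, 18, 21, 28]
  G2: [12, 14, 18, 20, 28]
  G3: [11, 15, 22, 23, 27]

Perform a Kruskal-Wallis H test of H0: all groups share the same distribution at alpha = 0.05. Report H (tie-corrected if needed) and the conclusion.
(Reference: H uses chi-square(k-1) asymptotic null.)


Step 1: Combine all N = 15 observations and assign midranks.
sorted (value, group, rank): (11,G3,1), (12,G2,2), (14,G1,3.5), (14,G2,3.5), (15,G3,5), (16,G1,6), (18,G1,7.5), (18,G2,7.5), (20,G2,9), (21,G1,10), (22,G3,11), (23,G3,12), (27,G3,13), (28,G1,14.5), (28,G2,14.5)
Step 2: Sum ranks within each group.
R_1 = 41.5 (n_1 = 5)
R_2 = 36.5 (n_2 = 5)
R_3 = 42 (n_3 = 5)
Step 3: H = 12/(N(N+1)) * sum(R_i^2/n_i) - 3(N+1)
     = 12/(15*16) * (41.5^2/5 + 36.5^2/5 + 42^2/5) - 3*16
     = 0.050000 * 963.7 - 48
     = 0.185000.
Step 4: Ties present; correction factor C = 1 - 18/(15^3 - 15) = 0.994643. Corrected H = 0.185000 / 0.994643 = 0.185996.
Step 5: Under H0, H ~ chi^2(2); p-value = 0.911195.
Step 6: alpha = 0.05. fail to reject H0.

H = 0.1860, df = 2, p = 0.911195, fail to reject H0.


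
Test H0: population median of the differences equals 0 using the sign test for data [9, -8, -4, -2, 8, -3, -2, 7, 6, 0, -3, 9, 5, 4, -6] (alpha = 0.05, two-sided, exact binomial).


Step 1: Discard zero differences. Original n = 15; n_eff = number of nonzero differences = 14.
Nonzero differences (with sign): +9, -8, -4, -2, +8, -3, -2, +7, +6, -3, +9, +5, +4, -6
Step 2: Count signs: positive = 7, negative = 7.
Step 3: Under H0: P(positive) = 0.5, so the number of positives S ~ Bin(14, 0.5).
Step 4: Two-sided exact p-value = sum of Bin(14,0.5) probabilities at or below the observed probability = 1.000000.
Step 5: alpha = 0.05. fail to reject H0.

n_eff = 14, pos = 7, neg = 7, p = 1.000000, fail to reject H0.


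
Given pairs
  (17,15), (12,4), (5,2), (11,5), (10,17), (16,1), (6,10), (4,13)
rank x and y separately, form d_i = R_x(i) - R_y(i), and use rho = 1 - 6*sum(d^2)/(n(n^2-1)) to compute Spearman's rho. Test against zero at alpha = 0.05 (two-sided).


Step 1: Rank x and y separately (midranks; no ties here).
rank(x): 17->8, 12->6, 5->2, 11->5, 10->4, 16->7, 6->3, 4->1
rank(y): 15->7, 4->3, 2->2, 5->4, 17->8, 1->1, 10->5, 13->6
Step 2: d_i = R_x(i) - R_y(i); compute d_i^2.
  (8-7)^2=1, (6-3)^2=9, (2-2)^2=0, (5-4)^2=1, (4-8)^2=16, (7-1)^2=36, (3-5)^2=4, (1-6)^2=25
sum(d^2) = 92.
Step 3: rho = 1 - 6*92 / (8*(8^2 - 1)) = 1 - 552/504 = -0.095238.
Step 4: Under H0, t = rho * sqrt((n-2)/(1-rho^2)) = -0.2343 ~ t(6).
Step 5: Two-sided p-value from the t-distribution with 6 df = 0.822505.
Step 6: alpha = 0.05. fail to reject H0.

rho = -0.0952, p = 0.822505, fail to reject H0 at alpha = 0.05.


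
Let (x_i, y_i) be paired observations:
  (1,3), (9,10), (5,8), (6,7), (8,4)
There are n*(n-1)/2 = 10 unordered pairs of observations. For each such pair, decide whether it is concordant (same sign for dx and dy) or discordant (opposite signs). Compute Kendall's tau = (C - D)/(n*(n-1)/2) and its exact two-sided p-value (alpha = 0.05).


Step 1: Enumerate the 10 unordered pairs (i,j) with i<j and classify each by sign(x_j-x_i) * sign(y_j-y_i).
  (1,2):dx=+8,dy=+7->C; (1,3):dx=+4,dy=+5->C; (1,4):dx=+5,dy=+4->C; (1,5):dx=+7,dy=+1->C
  (2,3):dx=-4,dy=-2->C; (2,4):dx=-3,dy=-3->C; (2,5):dx=-1,dy=-6->C; (3,4):dx=+1,dy=-1->D
  (3,5):dx=+3,dy=-4->D; (4,5):dx=+2,dy=-3->D
Step 2: C = 7, D = 3, total pairs = 10.
Step 3: tau = (C - D)/(n(n-1)/2) = (7 - 3)/10 = 0.400000.
Step 4: Exact two-sided p-value (enumerate n! = 120 permutations of y under H0): p = 0.483333.
Step 5: alpha = 0.05. fail to reject H0.

tau_b = 0.4000 (C=7, D=3), p = 0.483333, fail to reject H0.


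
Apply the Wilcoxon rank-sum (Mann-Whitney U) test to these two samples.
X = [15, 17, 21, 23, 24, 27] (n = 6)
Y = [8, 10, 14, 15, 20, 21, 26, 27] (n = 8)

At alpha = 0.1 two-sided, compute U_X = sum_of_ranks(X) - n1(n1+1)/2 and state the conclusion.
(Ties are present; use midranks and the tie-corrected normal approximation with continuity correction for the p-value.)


Step 1: Combine and sort all 14 observations; assign midranks.
sorted (value, group): (8,Y), (10,Y), (14,Y), (15,X), (15,Y), (17,X), (20,Y), (21,X), (21,Y), (23,X), (24,X), (26,Y), (27,X), (27,Y)
ranks: 8->1, 10->2, 14->3, 15->4.5, 15->4.5, 17->6, 20->7, 21->8.5, 21->8.5, 23->10, 24->11, 26->12, 27->13.5, 27->13.5
Step 2: Rank sum for X: R1 = 4.5 + 6 + 8.5 + 10 + 11 + 13.5 = 53.5.
Step 3: U_X = R1 - n1(n1+1)/2 = 53.5 - 6*7/2 = 53.5 - 21 = 32.5.
       U_Y = n1*n2 - U_X = 48 - 32.5 = 15.5.
Step 4: Ties are present, so use the tie-corrected normal approximation (with continuity correction) for the p-value.
Step 5: p-value = 0.300101; compare to alpha = 0.1. fail to reject H0.

U_X = 32.5, p = 0.300101, fail to reject H0 at alpha = 0.1.


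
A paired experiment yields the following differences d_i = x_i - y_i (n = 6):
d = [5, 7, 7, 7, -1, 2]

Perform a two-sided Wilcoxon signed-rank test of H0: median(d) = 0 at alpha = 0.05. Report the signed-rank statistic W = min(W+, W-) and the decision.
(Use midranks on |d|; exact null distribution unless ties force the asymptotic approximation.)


Step 1: Drop any zero differences (none here) and take |d_i|.
|d| = [5, 7, 7, 7, 1, 2]
Step 2: Midrank |d_i| (ties get averaged ranks).
ranks: |5|->3, |7|->5, |7|->5, |7|->5, |1|->1, |2|->2
Step 3: Attach original signs; sum ranks with positive sign and with negative sign.
W+ = 3 + 5 + 5 + 5 + 2 = 20
W- = 1 = 1
(Check: W+ + W- = 21 should equal n(n+1)/2 = 21.)
Step 4: Test statistic W = min(W+, W-) = 1.
Step 5: Ties in |d|, so use the tie-corrected normal approximation.
        E[W] = n(n+1)/4 = 6*7/4 = 10.5.
        Tie groups: |d|=7 (t=3); sum(t^3 - t) = 24.
        Var[W] = n(n+1)(2n+1)/24 - sum(t^3-t)/48 = 546/24 - 24/48 = 22.25.
        z = (W - E[W]) / sqrt(Var[W]) = (1 - 10.5) / 4.7170 = -2.0140.
        Two-sided p = 2*Phi(z) = 0.044010.
Step 6: alpha = 0.05. reject H0.

W+ = 20, W- = 1, W = min = 1, p = 0.044010, reject H0.


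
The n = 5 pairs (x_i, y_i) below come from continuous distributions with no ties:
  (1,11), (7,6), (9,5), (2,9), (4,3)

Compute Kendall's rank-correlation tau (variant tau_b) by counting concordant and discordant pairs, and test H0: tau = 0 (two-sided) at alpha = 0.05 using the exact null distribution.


Step 1: Enumerate the 10 unordered pairs (i,j) with i<j and classify each by sign(x_j-x_i) * sign(y_j-y_i).
  (1,2):dx=+6,dy=-5->D; (1,3):dx=+8,dy=-6->D; (1,4):dx=+1,dy=-2->D; (1,5):dx=+3,dy=-8->D
  (2,3):dx=+2,dy=-1->D; (2,4):dx=-5,dy=+3->D; (2,5):dx=-3,dy=-3->C; (3,4):dx=-7,dy=+4->D
  (3,5):dx=-5,dy=-2->C; (4,5):dx=+2,dy=-6->D
Step 2: C = 2, D = 8, total pairs = 10.
Step 3: tau = (C - D)/(n(n-1)/2) = (2 - 8)/10 = -0.600000.
Step 4: Exact two-sided p-value (enumerate n! = 120 permutations of y under H0): p = 0.233333.
Step 5: alpha = 0.05. fail to reject H0.

tau_b = -0.6000 (C=2, D=8), p = 0.233333, fail to reject H0.


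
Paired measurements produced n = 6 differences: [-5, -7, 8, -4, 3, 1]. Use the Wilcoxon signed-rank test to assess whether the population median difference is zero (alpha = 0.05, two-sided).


Step 1: Drop any zero differences (none here) and take |d_i|.
|d| = [5, 7, 8, 4, 3, 1]
Step 2: Midrank |d_i| (ties get averaged ranks).
ranks: |5|->4, |7|->5, |8|->6, |4|->3, |3|->2, |1|->1
Step 3: Attach original signs; sum ranks with positive sign and with negative sign.
W+ = 6 + 2 + 1 = 9
W- = 4 + 5 + 3 = 12
(Check: W+ + W- = 21 should equal n(n+1)/2 = 21.)
Step 4: Test statistic W = min(W+, W-) = 9.
Step 5: No ties, so the exact null distribution over the 2^6 = 64 sign assignments gives the two-sided p-value = 0.843750.
Step 6: alpha = 0.05. fail to reject H0.

W+ = 9, W- = 12, W = min = 9, p = 0.843750, fail to reject H0.


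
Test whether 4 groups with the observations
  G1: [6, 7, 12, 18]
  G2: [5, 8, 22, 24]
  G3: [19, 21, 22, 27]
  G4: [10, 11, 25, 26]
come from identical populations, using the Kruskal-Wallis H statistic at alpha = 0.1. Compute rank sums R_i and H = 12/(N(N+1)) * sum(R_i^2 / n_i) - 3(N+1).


Step 1: Combine all N = 16 observations and assign midranks.
sorted (value, group, rank): (5,G2,1), (6,G1,2), (7,G1,3), (8,G2,4), (10,G4,5), (11,G4,6), (12,G1,7), (18,G1,8), (19,G3,9), (21,G3,10), (22,G2,11.5), (22,G3,11.5), (24,G2,13), (25,G4,14), (26,G4,15), (27,G3,16)
Step 2: Sum ranks within each group.
R_1 = 20 (n_1 = 4)
R_2 = 29.5 (n_2 = 4)
R_3 = 46.5 (n_3 = 4)
R_4 = 40 (n_4 = 4)
Step 3: H = 12/(N(N+1)) * sum(R_i^2/n_i) - 3(N+1)
     = 12/(16*17) * (20^2/4 + 29.5^2/4 + 46.5^2/4 + 40^2/4) - 3*17
     = 0.044118 * 1258.12 - 51
     = 4.505515.
Step 4: Ties present; correction factor C = 1 - 6/(16^3 - 16) = 0.998529. Corrected H = 4.505515 / 0.998529 = 4.512150.
Step 5: Under H0, H ~ chi^2(3); p-value = 0.211209.
Step 6: alpha = 0.1. fail to reject H0.

H = 4.5122, df = 3, p = 0.211209, fail to reject H0.


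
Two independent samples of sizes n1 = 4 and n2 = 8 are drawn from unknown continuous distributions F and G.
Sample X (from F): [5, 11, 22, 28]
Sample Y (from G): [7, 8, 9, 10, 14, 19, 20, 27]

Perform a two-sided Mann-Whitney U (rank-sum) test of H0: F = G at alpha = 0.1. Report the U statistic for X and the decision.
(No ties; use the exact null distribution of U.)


Step 1: Combine and sort all 12 observations; assign midranks.
sorted (value, group): (5,X), (7,Y), (8,Y), (9,Y), (10,Y), (11,X), (14,Y), (19,Y), (20,Y), (22,X), (27,Y), (28,X)
ranks: 5->1, 7->2, 8->3, 9->4, 10->5, 11->6, 14->7, 19->8, 20->9, 22->10, 27->11, 28->12
Step 2: Rank sum for X: R1 = 1 + 6 + 10 + 12 = 29.
Step 3: U_X = R1 - n1(n1+1)/2 = 29 - 4*5/2 = 29 - 10 = 19.
       U_Y = n1*n2 - U_X = 32 - 19 = 13.
Step 4: No ties, so the exact null distribution of U (based on enumerating the C(12,4) = 495 equally likely rank assignments) gives the two-sided p-value.
Step 5: p-value = 0.682828; compare to alpha = 0.1. fail to reject H0.

U_X = 19, p = 0.682828, fail to reject H0 at alpha = 0.1.


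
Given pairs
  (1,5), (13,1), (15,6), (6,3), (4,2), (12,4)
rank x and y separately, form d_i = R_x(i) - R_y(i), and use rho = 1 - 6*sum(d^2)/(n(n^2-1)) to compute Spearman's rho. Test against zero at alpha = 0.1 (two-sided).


Step 1: Rank x and y separately (midranks; no ties here).
rank(x): 1->1, 13->5, 15->6, 6->3, 4->2, 12->4
rank(y): 5->5, 1->1, 6->6, 3->3, 2->2, 4->4
Step 2: d_i = R_x(i) - R_y(i); compute d_i^2.
  (1-5)^2=16, (5-1)^2=16, (6-6)^2=0, (3-3)^2=0, (2-2)^2=0, (4-4)^2=0
sum(d^2) = 32.
Step 3: rho = 1 - 6*32 / (6*(6^2 - 1)) = 1 - 192/210 = 0.085714.
Step 4: Under H0, t = rho * sqrt((n-2)/(1-rho^2)) = 0.1721 ~ t(4).
Step 5: Two-sided p-value from the t-distribution with 4 df = 0.871743.
Step 6: alpha = 0.1. fail to reject H0.

rho = 0.0857, p = 0.871743, fail to reject H0 at alpha = 0.1.


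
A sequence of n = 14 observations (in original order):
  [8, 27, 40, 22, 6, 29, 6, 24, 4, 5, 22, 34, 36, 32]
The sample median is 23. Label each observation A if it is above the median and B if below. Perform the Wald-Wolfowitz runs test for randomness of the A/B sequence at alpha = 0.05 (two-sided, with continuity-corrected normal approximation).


Step 1: Compute median = 23; label A = above, B = below.
Labels in order: BAABBABABBBAAA  (n_A = 7, n_B = 7)
Step 2: Count runs R = 8.
Step 3: Under H0 (random ordering), E[R] = 2*n_A*n_B/(n_A+n_B) + 1 = 2*7*7/14 + 1 = 8.0000.
        Var[R] = 2*n_A*n_B*(2*n_A*n_B - n_A - n_B) / ((n_A+n_B)^2 * (n_A+n_B-1)) = 8232/2548 = 3.2308.
        SD[R] = 1.7974.
Step 4: R = E[R], so z = 0 with no continuity correction.
Step 5: Two-sided p-value via normal approximation = 2*(1 - Phi(|z|)) = 1.000000.
Step 6: alpha = 0.05. fail to reject H0.

R = 8, z = 0.0000, p = 1.000000, fail to reject H0.


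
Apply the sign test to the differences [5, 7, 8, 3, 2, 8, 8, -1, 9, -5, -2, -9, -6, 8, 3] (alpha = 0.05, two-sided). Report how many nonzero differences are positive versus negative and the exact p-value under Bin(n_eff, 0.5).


Step 1: Discard zero differences. Original n = 15; n_eff = number of nonzero differences = 15.
Nonzero differences (with sign): +5, +7, +8, +3, +2, +8, +8, -1, +9, -5, -2, -9, -6, +8, +3
Step 2: Count signs: positive = 10, negative = 5.
Step 3: Under H0: P(positive) = 0.5, so the number of positives S ~ Bin(15, 0.5).
Step 4: Two-sided exact p-value = sum of Bin(15,0.5) probabilities at or below the observed probability = 0.301758.
Step 5: alpha = 0.05. fail to reject H0.

n_eff = 15, pos = 10, neg = 5, p = 0.301758, fail to reject H0.


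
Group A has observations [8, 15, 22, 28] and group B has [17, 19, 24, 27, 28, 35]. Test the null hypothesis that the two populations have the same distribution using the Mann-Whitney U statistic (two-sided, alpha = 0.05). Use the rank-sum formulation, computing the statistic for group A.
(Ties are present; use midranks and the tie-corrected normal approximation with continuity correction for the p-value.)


Step 1: Combine and sort all 10 observations; assign midranks.
sorted (value, group): (8,X), (15,X), (17,Y), (19,Y), (22,X), (24,Y), (27,Y), (28,X), (28,Y), (35,Y)
ranks: 8->1, 15->2, 17->3, 19->4, 22->5, 24->6, 27->7, 28->8.5, 28->8.5, 35->10
Step 2: Rank sum for X: R1 = 1 + 2 + 5 + 8.5 = 16.5.
Step 3: U_X = R1 - n1(n1+1)/2 = 16.5 - 4*5/2 = 16.5 - 10 = 6.5.
       U_Y = n1*n2 - U_X = 24 - 6.5 = 17.5.
Step 4: Ties are present, so use the tie-corrected normal approximation (with continuity correction) for the p-value.
Step 5: p-value = 0.284958; compare to alpha = 0.05. fail to reject H0.

U_X = 6.5, p = 0.284958, fail to reject H0 at alpha = 0.05.


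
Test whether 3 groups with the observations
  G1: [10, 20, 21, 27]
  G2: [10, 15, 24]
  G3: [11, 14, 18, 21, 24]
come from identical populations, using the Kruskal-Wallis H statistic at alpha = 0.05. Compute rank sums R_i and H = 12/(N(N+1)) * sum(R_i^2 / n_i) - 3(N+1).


Step 1: Combine all N = 12 observations and assign midranks.
sorted (value, group, rank): (10,G1,1.5), (10,G2,1.5), (11,G3,3), (14,G3,4), (15,G2,5), (18,G3,6), (20,G1,7), (21,G1,8.5), (21,G3,8.5), (24,G2,10.5), (24,G3,10.5), (27,G1,12)
Step 2: Sum ranks within each group.
R_1 = 29 (n_1 = 4)
R_2 = 17 (n_2 = 3)
R_3 = 32 (n_3 = 5)
Step 3: H = 12/(N(N+1)) * sum(R_i^2/n_i) - 3(N+1)
     = 12/(12*13) * (29^2/4 + 17^2/3 + 32^2/5) - 3*13
     = 0.076923 * 511.383 - 39
     = 0.337179.
Step 4: Ties present; correction factor C = 1 - 18/(12^3 - 12) = 0.989510. Corrected H = 0.337179 / 0.989510 = 0.340754.
Step 5: Under H0, H ~ chi^2(2); p-value = 0.843347.
Step 6: alpha = 0.05. fail to reject H0.

H = 0.3408, df = 2, p = 0.843347, fail to reject H0.


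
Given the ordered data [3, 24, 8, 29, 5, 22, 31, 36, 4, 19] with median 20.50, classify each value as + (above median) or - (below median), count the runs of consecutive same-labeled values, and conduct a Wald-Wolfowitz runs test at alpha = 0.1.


Step 1: Compute median = 20.50; label A = above, B = below.
Labels in order: BABABAAABB  (n_A = 5, n_B = 5)
Step 2: Count runs R = 7.
Step 3: Under H0 (random ordering), E[R] = 2*n_A*n_B/(n_A+n_B) + 1 = 2*5*5/10 + 1 = 6.0000.
        Var[R] = 2*n_A*n_B*(2*n_A*n_B - n_A - n_B) / ((n_A+n_B)^2 * (n_A+n_B-1)) = 2000/900 = 2.2222.
        SD[R] = 1.4907.
Step 4: Continuity-corrected z = (R - 0.5 - E[R]) / SD[R] = (7 - 0.5 - 6.0000) / 1.4907 = 0.3354.
Step 5: Two-sided p-value via normal approximation = 2*(1 - Phi(|z|)) = 0.737316.
Step 6: alpha = 0.1. fail to reject H0.

R = 7, z = 0.3354, p = 0.737316, fail to reject H0.


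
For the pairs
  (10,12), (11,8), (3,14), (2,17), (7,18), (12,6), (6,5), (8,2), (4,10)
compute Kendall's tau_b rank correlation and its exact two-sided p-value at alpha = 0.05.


Step 1: Enumerate the 36 unordered pairs (i,j) with i<j and classify each by sign(x_j-x_i) * sign(y_j-y_i).
  (1,2):dx=+1,dy=-4->D; (1,3):dx=-7,dy=+2->D; (1,4):dx=-8,dy=+5->D; (1,5):dx=-3,dy=+6->D
  (1,6):dx=+2,dy=-6->D; (1,7):dx=-4,dy=-7->C; (1,8):dx=-2,dy=-10->C; (1,9):dx=-6,dy=-2->C
  (2,3):dx=-8,dy=+6->D; (2,4):dx=-9,dy=+9->D; (2,5):dx=-4,dy=+10->D; (2,6):dx=+1,dy=-2->D
  (2,7):dx=-5,dy=-3->C; (2,8):dx=-3,dy=-6->C; (2,9):dx=-7,dy=+2->D; (3,4):dx=-1,dy=+3->D
  (3,5):dx=+4,dy=+4->C; (3,6):dx=+9,dy=-8->D; (3,7):dx=+3,dy=-9->D; (3,8):dx=+5,dy=-12->D
  (3,9):dx=+1,dy=-4->D; (4,5):dx=+5,dy=+1->C; (4,6):dx=+10,dy=-11->D; (4,7):dx=+4,dy=-12->D
  (4,8):dx=+6,dy=-15->D; (4,9):dx=+2,dy=-7->D; (5,6):dx=+5,dy=-12->D; (5,7):dx=-1,dy=-13->C
  (5,8):dx=+1,dy=-16->D; (5,9):dx=-3,dy=-8->C; (6,7):dx=-6,dy=-1->C; (6,8):dx=-4,dy=-4->C
  (6,9):dx=-8,dy=+4->D; (7,8):dx=+2,dy=-3->D; (7,9):dx=-2,dy=+5->D; (8,9):dx=-4,dy=+8->D
Step 2: C = 11, D = 25, total pairs = 36.
Step 3: tau = (C - D)/(n(n-1)/2) = (11 - 25)/36 = -0.388889.
Step 4: Exact two-sided p-value (enumerate n! = 362880 permutations of y under H0): p = 0.180181.
Step 5: alpha = 0.05. fail to reject H0.

tau_b = -0.3889 (C=11, D=25), p = 0.180181, fail to reject H0.
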